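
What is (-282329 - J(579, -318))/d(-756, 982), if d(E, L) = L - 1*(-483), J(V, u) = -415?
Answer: -281914/1465 ≈ -192.43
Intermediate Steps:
d(E, L) = 483 + L (d(E, L) = L + 483 = 483 + L)
(-282329 - J(579, -318))/d(-756, 982) = (-282329 - 1*(-415))/(483 + 982) = (-282329 + 415)/1465 = -281914*1/1465 = -281914/1465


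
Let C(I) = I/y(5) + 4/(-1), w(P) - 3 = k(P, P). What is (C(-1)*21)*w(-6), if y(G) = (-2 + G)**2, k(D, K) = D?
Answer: 259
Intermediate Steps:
w(P) = 3 + P
C(I) = -4 + I/9 (C(I) = I/((-2 + 5)**2) + 4/(-1) = I/(3**2) + 4*(-1) = I/9 - 4 = -4 + I/9)
(C(-1)*21)*w(-6) = ((-4 + (1/9)*(-1))*21)*(3 - 6) = ((-4 - 1/9)*21)*(-3) = -37/9*21*(-3) = -259/3*(-3) = 259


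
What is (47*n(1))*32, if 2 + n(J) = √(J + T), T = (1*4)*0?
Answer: -1504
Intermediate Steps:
T = 0 (T = 4*0 = 0)
n(J) = -2 + √J (n(J) = -2 + √(J + 0) = -2 + √J)
(47*n(1))*32 = (47*(-2 + √1))*32 = (47*(-2 + 1))*32 = (47*(-1))*32 = -47*32 = -1504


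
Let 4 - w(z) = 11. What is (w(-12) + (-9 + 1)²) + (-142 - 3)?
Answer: -88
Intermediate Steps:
w(z) = -7 (w(z) = 4 - 1*11 = 4 - 11 = -7)
(w(-12) + (-9 + 1)²) + (-142 - 3) = (-7 + (-9 + 1)²) + (-142 - 3) = (-7 + (-8)²) - 145 = (-7 + 64) - 145 = 57 - 145 = -88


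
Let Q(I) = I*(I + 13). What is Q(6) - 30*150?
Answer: -4386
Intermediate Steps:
Q(I) = I*(13 + I)
Q(6) - 30*150 = 6*(13 + 6) - 30*150 = 6*19 - 4500 = 114 - 4500 = -4386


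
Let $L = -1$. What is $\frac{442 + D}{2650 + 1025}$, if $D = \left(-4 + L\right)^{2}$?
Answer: $\frac{467}{3675} \approx 0.12707$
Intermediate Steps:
$D = 25$ ($D = \left(-4 - 1\right)^{2} = \left(-5\right)^{2} = 25$)
$\frac{442 + D}{2650 + 1025} = \frac{442 + 25}{2650 + 1025} = \frac{467}{3675}$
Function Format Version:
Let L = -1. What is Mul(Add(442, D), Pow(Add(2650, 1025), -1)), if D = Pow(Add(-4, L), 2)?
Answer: Rational(467, 3675) ≈ 0.12707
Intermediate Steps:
D = 25 (D = Pow(Add(-4, -1), 2) = Pow(-5, 2) = 25)
Mul(Add(442, D), Pow(Add(2650, 1025), -1)) = Mul(Add(442, 25), Pow(Add(2650, 1025), -1)) = Mul(467, Pow(3675, -1)) = Mul(467, Rational(1, 3675)) = Rational(467, 3675)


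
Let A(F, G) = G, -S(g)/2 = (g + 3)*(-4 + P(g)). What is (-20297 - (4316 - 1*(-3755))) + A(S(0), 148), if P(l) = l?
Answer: -28220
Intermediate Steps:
S(g) = -2*(-4 + g)*(3 + g) (S(g) = -2*(g + 3)*(-4 + g) = -2*(3 + g)*(-4 + g) = -2*(-4 + g)*(3 + g))
(-20297 - (4316 - 1*(-3755))) + A(S(0), 148) = (-20297 - (4316 - 1*(-3755))) + 148 = (-20297 - (4316 + 3755)) + 148 = (-20297 - 1*8071) + 148 = (-20297 - 8071) + 148 = -28368 + 148 = -28220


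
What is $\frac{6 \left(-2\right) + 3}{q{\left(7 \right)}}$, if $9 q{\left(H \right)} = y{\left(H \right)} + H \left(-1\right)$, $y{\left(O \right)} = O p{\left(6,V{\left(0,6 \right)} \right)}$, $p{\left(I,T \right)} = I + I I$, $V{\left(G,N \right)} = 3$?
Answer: $- \frac{81}{287} \approx -0.28223$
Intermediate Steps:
$p{\left(I,T \right)} = I + I^{2}$
$y{\left(O \right)} = 42 O$ ($y{\left(O \right)} = O 6 \left(1 + 6\right) = O 6 \cdot 7 = O 42 = 42 O$)
$q{\left(H \right)} = \frac{41 H}{9}$ ($q{\left(H \right)} = \frac{42 H + H \left(-1\right)}{9} = \frac{42 H - H}{9} = \frac{41 H}{9}$)
$\frac{6 \left(-2\right) + 3}{q{\left(7 \right)}} = \frac{6 \left(-2\right) + 3}{\frac{41}{9} \cdot 7} = \frac{-12 + 3}{\frac{287}{9}} = \frac{9}{287} \left(-9\right) = - \frac{81}{287}$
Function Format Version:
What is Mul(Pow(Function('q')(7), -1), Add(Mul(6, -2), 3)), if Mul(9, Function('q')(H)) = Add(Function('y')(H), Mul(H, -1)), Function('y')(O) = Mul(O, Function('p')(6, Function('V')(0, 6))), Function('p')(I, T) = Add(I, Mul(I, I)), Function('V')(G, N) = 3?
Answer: Rational(-81, 287) ≈ -0.28223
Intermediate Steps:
Function('p')(I, T) = Add(I, Pow(I, 2))
Function('y')(O) = Mul(42, O) (Function('y')(O) = Mul(O, Mul(6, Add(1, 6))) = Mul(O, Mul(6, 7)) = Mul(O, 42) = Mul(42, O))
Function('q')(H) = Mul(Rational(41, 9), H) (Function('q')(H) = Mul(Rational(1, 9), Add(Mul(42, H), Mul(H, -1))) = Mul(Rational(1, 9), Add(Mul(42, H), Mul(-1, H))) = Mul(Rational(1, 9), Mul(41, H)) = Mul(Rational(41, 9), H))
Mul(Pow(Function('q')(7), -1), Add(Mul(6, -2), 3)) = Mul(Pow(Mul(Rational(41, 9), 7), -1), Add(Mul(6, -2), 3)) = Mul(Pow(Rational(287, 9), -1), Add(-12, 3)) = Mul(Rational(9, 287), -9) = Rational(-81, 287)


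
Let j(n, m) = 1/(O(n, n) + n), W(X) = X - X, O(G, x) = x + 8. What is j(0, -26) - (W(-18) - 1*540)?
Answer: 4321/8 ≈ 540.13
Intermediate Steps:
O(G, x) = 8 + x
W(X) = 0
j(n, m) = 1/(8 + 2*n) (j(n, m) = 1/((8 + n) + n) = 1/(8 + 2*n))
j(0, -26) - (W(-18) - 1*540) = 1/(2*(4 + 0)) - (0 - 1*540) = (½)/4 - (0 - 540) = (½)*(¼) - 1*(-540) = ⅛ + 540 = 4321/8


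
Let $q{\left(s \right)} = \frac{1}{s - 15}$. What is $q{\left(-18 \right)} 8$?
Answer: $- \frac{8}{33} \approx -0.24242$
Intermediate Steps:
$q{\left(s \right)} = \frac{1}{-15 + s}$
$q{\left(-18 \right)} 8 = \frac{1}{-15 - 18} \cdot 8 = \frac{1}{-33} \cdot 8 = \left(- \frac{1}{33}\right) 8 = - \frac{8}{33}$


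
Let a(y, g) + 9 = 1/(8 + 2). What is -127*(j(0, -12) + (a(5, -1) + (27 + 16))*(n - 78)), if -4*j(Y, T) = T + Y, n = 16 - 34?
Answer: 2076831/5 ≈ 4.1537e+5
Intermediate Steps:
a(y, g) = -89/10 (a(y, g) = -9 + 1/(8 + 2) = -9 + 1/10 = -9 + ⅒ = -89/10)
n = -18
j(Y, T) = -T/4 - Y/4 (j(Y, T) = -(T + Y)/4 = -T/4 - Y/4)
-127*(j(0, -12) + (a(5, -1) + (27 + 16))*(n - 78)) = -127*((-¼*(-12) - ¼*0) + (-89/10 + (27 + 16))*(-18 - 78)) = -127*((3 + 0) + (-89/10 + 43)*(-96)) = -127*(3 + (341/10)*(-96)) = -127*(3 - 16368/5) = -127*(-16353/5) = 2076831/5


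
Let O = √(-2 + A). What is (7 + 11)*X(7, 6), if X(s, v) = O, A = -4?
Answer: 18*I*√6 ≈ 44.091*I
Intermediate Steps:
O = I*√6 (O = √(-2 - 4) = √(-6) = I*√6 ≈ 2.4495*I)
X(s, v) = I*√6
(7 + 11)*X(7, 6) = (7 + 11)*(I*√6) = 18*(I*√6) = 18*I*√6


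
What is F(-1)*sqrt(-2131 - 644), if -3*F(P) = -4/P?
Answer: -20*I*sqrt(111)/3 ≈ -70.238*I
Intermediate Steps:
F(P) = 4/(3*P) (F(P) = -(-4)/(3*P) = 4/(3*P))
F(-1)*sqrt(-2131 - 644) = ((4/3)/(-1))*sqrt(-2131 - 644) = ((4/3)*(-1))*sqrt(-2775) = -20*I*sqrt(111)/3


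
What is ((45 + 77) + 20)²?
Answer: 20164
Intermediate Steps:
((45 + 77) + 20)² = (122 + 20)² = 142² = 20164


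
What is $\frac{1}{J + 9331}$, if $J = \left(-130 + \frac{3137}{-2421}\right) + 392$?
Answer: $\frac{2421}{23221516} \approx 0.00010426$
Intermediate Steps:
$J = \frac{631165}{2421}$ ($J = \left(-130 + 3137 \left(- \frac{1}{2421}\right)\right) + 392 = \left(-130 - \frac{3137}{2421}\right) + 392 = - \frac{317867}{2421} + 392 = \frac{631165}{2421} \approx 260.7$)
$\frac{1}{J + 9331} = \frac{1}{\frac{631165}{2421} + 9331} = \frac{1}{\frac{23221516}{2421}} = \frac{2421}{23221516}$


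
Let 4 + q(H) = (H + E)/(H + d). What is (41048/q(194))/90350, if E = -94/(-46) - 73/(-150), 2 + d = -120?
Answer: -203926464/570236797 ≈ -0.35762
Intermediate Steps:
d = -122 (d = -2 - 120 = -122)
E = 8729/3450 (E = -94*(-1/46) - 73*(-1/150) = 47/23 + 73/150 = 8729/3450 ≈ 2.5301)
q(H) = -4 + (8729/3450 + H)/(-122 + H) (q(H) = -4 + (H + 8729/3450)/(H - 122) = -4 + (8729/3450 + H)/(-122 + H))
(41048/q(194))/90350 = (41048/(((1692329 - 10350*194)/(3450*(-122 + 194)))))/90350 = (41048/(((1/3450)*(1692329 - 2007900)/72)))*(1/90350) = (41048/(((1/3450)*(1/72)*(-315571))))*(1/90350) = (41048/(-315571/248400))*(1/90350) = (41048*(-248400/315571))*(1/90350) = -10196323200/315571*1/90350 = -203926464/570236797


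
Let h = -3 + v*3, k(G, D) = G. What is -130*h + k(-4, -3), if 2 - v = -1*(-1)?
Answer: -4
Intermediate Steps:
v = 1 (v = 2 - (-1)*(-1) = 2 - 1*1 = 2 - 1 = 1)
h = 0 (h = -3 + 1*3 = -3 + 3 = 0)
-130*h + k(-4, -3) = -130*0 - 4 = 0 - 4 = -4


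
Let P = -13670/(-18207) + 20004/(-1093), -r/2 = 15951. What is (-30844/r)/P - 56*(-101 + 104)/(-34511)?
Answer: -1609252821323553/32044786327440133 ≈ -0.050219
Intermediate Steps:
r = -31902 (r = -2*15951 = -31902)
P = -349271518/19900251 (P = -13670*(-1/18207) + 20004*(-1/1093) = 13670/18207 - 20004/1093 = -349271518/19900251 ≈ -17.551)
(-30844/r)/P - 56*(-101 + 104)/(-34511) = (-30844/(-31902))/(-349271518/19900251) - 56*(-101 + 104)/(-34511) = -30844*(-1/31902)*(-19900251/349271518) - 56*3*(-1/34511) = (15422/15951)*(-19900251/349271518) - 168*(-1/34511) = -51150278487/928538330603 + 168/34511 = -1609252821323553/32044786327440133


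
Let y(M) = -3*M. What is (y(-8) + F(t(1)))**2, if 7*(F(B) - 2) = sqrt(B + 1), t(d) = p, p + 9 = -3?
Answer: (182 + I*sqrt(11))**2/49 ≈ 675.78 + 24.638*I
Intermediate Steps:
p = -12 (p = -9 - 3 = -12)
t(d) = -12
F(B) = 2 + sqrt(1 + B)/7 (F(B) = 2 + sqrt(B + 1)/7 = 2 + sqrt(1 + B)/7)
(y(-8) + F(t(1)))**2 = (-3*(-8) + (2 + sqrt(1 - 12)/7))**2 = (24 + (2 + sqrt(-11)/7))**2 = (24 + (2 + (I*sqrt(11))/7))**2 = (24 + (2 + I*sqrt(11)/7))**2 = (26 + I*sqrt(11)/7)**2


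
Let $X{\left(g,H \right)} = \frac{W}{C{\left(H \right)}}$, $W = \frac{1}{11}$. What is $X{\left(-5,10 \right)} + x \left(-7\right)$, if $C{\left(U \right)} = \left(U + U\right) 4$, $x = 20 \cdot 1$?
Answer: $- \frac{123199}{880} \approx -140.0$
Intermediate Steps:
$x = 20$
$W = \frac{1}{11} \approx 0.090909$
$C{\left(U \right)} = 8 U$ ($C{\left(U \right)} = 2 U 4 = 8 U$)
$X{\left(g,H \right)} = \frac{1}{88 H}$ ($X{\left(g,H \right)} = \frac{1}{11 \cdot 8 H} = \frac{\frac{1}{8} \frac{1}{H}}{11} = \frac{1}{88 H}$)
$X{\left(-5,10 \right)} + x \left(-7\right) = \frac{1}{88 \cdot 10} + 20 \left(-7\right) = \frac{1}{88} \cdot \frac{1}{10} - 140 = \frac{1}{880} - 140 = - \frac{123199}{880}$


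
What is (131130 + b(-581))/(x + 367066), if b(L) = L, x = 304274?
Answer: 130549/671340 ≈ 0.19446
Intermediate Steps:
(131130 + b(-581))/(x + 367066) = (131130 - 581)/(304274 + 367066) = 130549/671340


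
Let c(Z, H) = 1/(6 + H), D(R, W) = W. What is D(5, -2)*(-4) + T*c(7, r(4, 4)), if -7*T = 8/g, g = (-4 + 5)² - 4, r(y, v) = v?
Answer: 844/105 ≈ 8.0381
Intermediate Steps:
g = -3 (g = 1² - 4 = 1 - 4 = -3)
T = 8/21 (T = -8/(7*(-3)) = -8*(-1)/(7*3) = -⅐*(-8/3) = 8/21 ≈ 0.38095)
D(5, -2)*(-4) + T*c(7, r(4, 4)) = -2*(-4) + 8/(21*(6 + 4)) = 8 + (8/21)/10 = 8 + (8/21)*(⅒) = 8 + 4/105 = 844/105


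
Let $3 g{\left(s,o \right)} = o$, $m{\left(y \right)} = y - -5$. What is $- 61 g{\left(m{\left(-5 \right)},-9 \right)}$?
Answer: $183$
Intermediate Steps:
$m{\left(y \right)} = 5 + y$ ($m{\left(y \right)} = y + 5 = 5 + y$)
$g{\left(s,o \right)} = \frac{o}{3}$
$- 61 g{\left(m{\left(-5 \right)},-9 \right)} = - 61 \cdot \frac{1}{3} \left(-9\right) = \left(-61\right) \left(-3\right) = 183$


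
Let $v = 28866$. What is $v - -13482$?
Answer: $42348$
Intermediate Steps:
$v - -13482 = 28866 - -13482 = 28866 + 13482 = 42348$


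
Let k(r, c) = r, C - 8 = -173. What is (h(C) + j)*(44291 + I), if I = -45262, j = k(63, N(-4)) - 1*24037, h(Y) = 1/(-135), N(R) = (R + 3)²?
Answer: 3142632761/135 ≈ 2.3279e+7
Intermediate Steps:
N(R) = (3 + R)²
C = -165 (C = 8 - 173 = -165)
h(Y) = -1/135
j = -23974 (j = 63 - 1*24037 = 63 - 24037 = -23974)
(h(C) + j)*(44291 + I) = (-1/135 - 23974)*(44291 - 45262) = -3236491/135*(-971) = 3142632761/135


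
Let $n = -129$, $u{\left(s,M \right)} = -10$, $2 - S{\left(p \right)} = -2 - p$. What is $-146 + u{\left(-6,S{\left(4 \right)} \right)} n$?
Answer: $1144$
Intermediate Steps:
$S{\left(p \right)} = 4 + p$ ($S{\left(p \right)} = 2 - \left(-2 - p\right) = 2 + \left(2 + p\right) = 4 + p$)
$-146 + u{\left(-6,S{\left(4 \right)} \right)} n = -146 - -1290 = -146 + 1290 = 1144$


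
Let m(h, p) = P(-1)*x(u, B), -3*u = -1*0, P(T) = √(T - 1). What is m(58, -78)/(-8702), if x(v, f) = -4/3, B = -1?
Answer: 2*I*√2/13053 ≈ 0.00021669*I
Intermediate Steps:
P(T) = √(-1 + T)
u = 0 (u = -(-1)*0/3 = -⅓*0 = 0)
x(v, f) = -4/3 (x(v, f) = -4*⅓ = -4/3)
m(h, p) = -4*I*√2/3 (m(h, p) = √(-1 - 1)*(-4/3) = √(-2)*(-4/3) = (I*√2)*(-4/3) = -4*I*√2/3)
m(58, -78)/(-8702) = -4*I*√2/3/(-8702) = -4*I*√2/3*(-1/8702) = 2*I*√2/13053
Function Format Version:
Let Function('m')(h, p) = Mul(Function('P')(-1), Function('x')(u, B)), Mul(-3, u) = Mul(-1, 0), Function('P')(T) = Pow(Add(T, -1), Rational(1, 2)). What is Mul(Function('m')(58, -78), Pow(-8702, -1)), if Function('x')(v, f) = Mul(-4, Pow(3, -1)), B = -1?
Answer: Mul(Rational(2, 13053), I, Pow(2, Rational(1, 2))) ≈ Mul(0.00021669, I)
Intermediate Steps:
Function('P')(T) = Pow(Add(-1, T), Rational(1, 2))
u = 0 (u = Mul(Rational(-1, 3), Mul(-1, 0)) = Mul(Rational(-1, 3), 0) = 0)
Function('x')(v, f) = Rational(-4, 3) (Function('x')(v, f) = Mul(-4, Rational(1, 3)) = Rational(-4, 3))
Function('m')(h, p) = Mul(Rational(-4, 3), I, Pow(2, Rational(1, 2))) (Function('m')(h, p) = Mul(Pow(Add(-1, -1), Rational(1, 2)), Rational(-4, 3)) = Mul(Pow(-2, Rational(1, 2)), Rational(-4, 3)) = Mul(Mul(I, Pow(2, Rational(1, 2))), Rational(-4, 3)) = Mul(Rational(-4, 3), I, Pow(2, Rational(1, 2))))
Mul(Function('m')(58, -78), Pow(-8702, -1)) = Mul(Mul(Rational(-4, 3), I, Pow(2, Rational(1, 2))), Pow(-8702, -1)) = Mul(Mul(Rational(-4, 3), I, Pow(2, Rational(1, 2))), Rational(-1, 8702)) = Mul(Rational(2, 13053), I, Pow(2, Rational(1, 2)))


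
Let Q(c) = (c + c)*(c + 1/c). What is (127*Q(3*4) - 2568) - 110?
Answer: 34152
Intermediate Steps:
Q(c) = 2*c*(c + 1/c) (Q(c) = (2*c)*(c + 1/c) = 2*c*(c + 1/c))
(127*Q(3*4) - 2568) - 110 = (127*(2 + 2*(3*4)²) - 2568) - 110 = (127*(2 + 2*12²) - 2568) - 110 = (127*(2 + 2*144) - 2568) - 110 = (127*(2 + 288) - 2568) - 110 = (127*290 - 2568) - 110 = (36830 - 2568) - 110 = 34262 - 110 = 34152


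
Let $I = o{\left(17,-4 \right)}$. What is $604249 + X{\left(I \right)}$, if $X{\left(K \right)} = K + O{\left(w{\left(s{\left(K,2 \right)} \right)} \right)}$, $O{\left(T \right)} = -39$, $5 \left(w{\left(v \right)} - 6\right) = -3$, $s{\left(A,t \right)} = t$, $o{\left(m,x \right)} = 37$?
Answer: $604247$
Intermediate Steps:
$w{\left(v \right)} = \frac{27}{5}$ ($w{\left(v \right)} = 6 + \frac{1}{5} \left(-3\right) = 6 - \frac{3}{5} = \frac{27}{5}$)
$I = 37$
$X{\left(K \right)} = -39 + K$ ($X{\left(K \right)} = K - 39 = -39 + K$)
$604249 + X{\left(I \right)} = 604249 + \left(-39 + 37\right) = 604249 - 2 = 604247$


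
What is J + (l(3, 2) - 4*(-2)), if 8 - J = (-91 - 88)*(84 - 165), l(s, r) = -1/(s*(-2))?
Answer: -86897/6 ≈ -14483.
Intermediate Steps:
l(s, r) = 1/(2*s) (l(s, r) = -1/((-2*s)) = -(-1)/(2*s) = 1/(2*s))
J = -14491 (J = 8 - (-91 - 88)*(84 - 165) = 8 - (-179)*(-81) = 8 - 1*14499 = 8 - 14499 = -14491)
J + (l(3, 2) - 4*(-2)) = -14491 + ((½)/3 - 4*(-2)) = -14491 + ((½)*(⅓) + 8) = -14491 + (⅙ + 8) = -14491 + 49/6 = -86897/6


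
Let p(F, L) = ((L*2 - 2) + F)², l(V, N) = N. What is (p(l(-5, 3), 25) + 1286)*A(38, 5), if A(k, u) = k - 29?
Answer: 34983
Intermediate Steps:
A(k, u) = -29 + k
p(F, L) = (-2 + F + 2*L)² (p(F, L) = ((2*L - 2) + F)² = ((-2 + 2*L) + F)² = (-2 + F + 2*L)²)
(p(l(-5, 3), 25) + 1286)*A(38, 5) = ((-2 + 3 + 2*25)² + 1286)*(-29 + 38) = ((-2 + 3 + 50)² + 1286)*9 = (51² + 1286)*9 = (2601 + 1286)*9 = 3887*9 = 34983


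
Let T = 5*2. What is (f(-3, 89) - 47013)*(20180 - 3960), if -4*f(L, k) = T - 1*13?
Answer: -762538695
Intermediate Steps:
T = 10
f(L, k) = ¾ (f(L, k) = -(10 - 1*13)/4 = -(10 - 13)/4 = -¼*(-3) = ¾)
(f(-3, 89) - 47013)*(20180 - 3960) = (¾ - 47013)*(20180 - 3960) = -188049/4*16220 = -762538695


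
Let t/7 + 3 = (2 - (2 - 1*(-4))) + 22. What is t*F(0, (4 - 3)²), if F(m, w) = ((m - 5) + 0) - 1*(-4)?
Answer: -105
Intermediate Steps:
t = 105 (t = -21 + 7*((2 - (2 - 1*(-4))) + 22) = -21 + 7*((2 - (2 + 4)) + 22) = -21 + 7*((2 - 1*6) + 22) = -21 + 7*((2 - 6) + 22) = -21 + 7*(-4 + 22) = -21 + 7*18 = -21 + 126 = 105)
F(m, w) = -1 + m (F(m, w) = ((-5 + m) + 0) + 4 = (-5 + m) + 4 = -1 + m)
t*F(0, (4 - 3)²) = 105*(-1 + 0) = 105*(-1) = -105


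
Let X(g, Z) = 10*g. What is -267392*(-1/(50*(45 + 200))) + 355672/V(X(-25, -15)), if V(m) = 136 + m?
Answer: -1081624828/349125 ≈ -3098.1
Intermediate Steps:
-267392*(-1/(50*(45 + 200))) + 355672/V(X(-25, -15)) = -267392*(-1/(50*(45 + 200))) + 355672/(136 + 10*(-25)) = -267392/((-50*245)) + 355672/(136 - 250) = -267392/(-12250) + 355672/(-114) = -267392*(-1/12250) + 355672*(-1/114) = 133696/6125 - 177836/57 = -1081624828/349125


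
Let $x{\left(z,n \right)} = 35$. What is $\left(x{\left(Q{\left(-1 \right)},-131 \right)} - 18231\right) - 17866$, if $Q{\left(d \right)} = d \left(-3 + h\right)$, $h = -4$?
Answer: $-36062$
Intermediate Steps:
$Q{\left(d \right)} = - 7 d$ ($Q{\left(d \right)} = d \left(-3 - 4\right) = d \left(-7\right) = - 7 d$)
$\left(x{\left(Q{\left(-1 \right)},-131 \right)} - 18231\right) - 17866 = \left(35 - 18231\right) - 17866 = -18196 - 17866 = -36062$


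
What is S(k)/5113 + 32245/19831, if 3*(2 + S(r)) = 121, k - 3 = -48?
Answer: 496886620/304187709 ≈ 1.6335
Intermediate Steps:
k = -45 (k = 3 - 48 = -45)
S(r) = 115/3 (S(r) = -2 + (⅓)*121 = -2 + 121/3 = 115/3)
S(k)/5113 + 32245/19831 = (115/3)/5113 + 32245/19831 = (115/3)*(1/5113) + 32245*(1/19831) = 115/15339 + 32245/19831 = 496886620/304187709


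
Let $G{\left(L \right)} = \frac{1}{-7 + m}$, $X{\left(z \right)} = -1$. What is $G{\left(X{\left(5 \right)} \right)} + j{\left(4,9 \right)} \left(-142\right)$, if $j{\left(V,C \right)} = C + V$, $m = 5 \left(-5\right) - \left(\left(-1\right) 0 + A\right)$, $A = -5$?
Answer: $- \frac{49843}{27} \approx -1846.0$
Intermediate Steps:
$m = -20$ ($m = 5 \left(-5\right) - \left(\left(-1\right) 0 - 5\right) = -25 - \left(0 - 5\right) = -25 - -5 = -25 + 5 = -20$)
$G{\left(L \right)} = - \frac{1}{27}$ ($G{\left(L \right)} = \frac{1}{-7 - 20} = \frac{1}{-27} = - \frac{1}{27}$)
$G{\left(X{\left(5 \right)} \right)} + j{\left(4,9 \right)} \left(-142\right) = - \frac{1}{27} + \left(9 + 4\right) \left(-142\right) = - \frac{1}{27} + 13 \left(-142\right) = - \frac{1}{27} - 1846 = - \frac{49843}{27}$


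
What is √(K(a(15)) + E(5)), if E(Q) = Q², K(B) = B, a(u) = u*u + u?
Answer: √265 ≈ 16.279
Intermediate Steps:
a(u) = u + u² (a(u) = u² + u = u + u²)
√(K(a(15)) + E(5)) = √(15*(1 + 15) + 5²) = √(15*16 + 25) = √(240 + 25) = √265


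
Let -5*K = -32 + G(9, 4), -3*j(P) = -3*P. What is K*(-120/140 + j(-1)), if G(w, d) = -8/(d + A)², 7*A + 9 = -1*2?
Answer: -25064/2023 ≈ -12.390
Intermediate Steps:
A = -11/7 (A = -9/7 + (-1*2)/7 = -9/7 + (⅐)*(-2) = -9/7 - 2/7 = -11/7 ≈ -1.5714)
G(w, d) = -8/(-11/7 + d)² (G(w, d) = -8/(d - 11/7)² = -8/(-11/7 + d)²)
j(P) = P (j(P) = -(-1)*P = P)
K = 1928/289 (K = -(-32 - 392/(-11 + 7*4)²)/5 = -(-32 - 392/(-11 + 28)²)/5 = -(-32 - 392/17²)/5 = -(-32 - 392*1/289)/5 = -(-32 - 392/289)/5 = -⅕*(-9640/289) = 1928/289 ≈ 6.6713)
K*(-120/140 + j(-1)) = 1928*(-120/140 - 1)/289 = 1928*(-120*1/140 - 1)/289 = 1928*(-6/7 - 1)/289 = (1928/289)*(-13/7) = -25064/2023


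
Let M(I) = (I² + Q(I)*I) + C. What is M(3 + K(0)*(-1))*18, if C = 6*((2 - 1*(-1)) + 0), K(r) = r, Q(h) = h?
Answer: 648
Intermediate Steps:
C = 18 (C = 6*((2 + 1) + 0) = 6*(3 + 0) = 6*3 = 18)
M(I) = 18 + 2*I² (M(I) = (I² + I*I) + 18 = (I² + I²) + 18 = 2*I² + 18 = 18 + 2*I²)
M(3 + K(0)*(-1))*18 = (18 + 2*(3 + 0*(-1))²)*18 = (18 + 2*(3 + 0)²)*18 = (18 + 2*3²)*18 = (18 + 2*9)*18 = (18 + 18)*18 = 36*18 = 648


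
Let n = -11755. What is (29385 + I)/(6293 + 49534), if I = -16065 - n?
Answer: 25075/55827 ≈ 0.44916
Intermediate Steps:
I = -4310 (I = -16065 - 1*(-11755) = -16065 + 11755 = -4310)
(29385 + I)/(6293 + 49534) = (29385 - 4310)/(6293 + 49534) = 25075/55827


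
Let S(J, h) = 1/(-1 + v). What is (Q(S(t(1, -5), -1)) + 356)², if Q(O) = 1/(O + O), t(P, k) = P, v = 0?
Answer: 505521/4 ≈ 1.2638e+5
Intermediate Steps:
S(J, h) = -1 (S(J, h) = 1/(-1 + 0) = 1/(-1) = -1)
Q(O) = 1/(2*O)
(Q(S(t(1, -5), -1)) + 356)² = ((½)/(-1) + 356)² = ((½)*(-1) + 356)² = (-½ + 356)² = (711/2)² = 505521/4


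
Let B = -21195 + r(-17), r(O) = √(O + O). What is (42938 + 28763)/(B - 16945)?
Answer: -1367338070/727329817 - 71701*I*√34/1454659634 ≈ -1.8799 - 0.00028741*I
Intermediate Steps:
r(O) = √2*√O (r(O) = √(2*O) = √2*√O)
B = -21195 + I*√34 (B = -21195 + √2*√(-17) = -21195 + √2*(I*√17) = -21195 + I*√34 ≈ -21195.0 + 5.831*I)
(42938 + 28763)/(B - 16945) = (42938 + 28763)/((-21195 + I*√34) - 16945) = 71701/(-38140 + I*√34)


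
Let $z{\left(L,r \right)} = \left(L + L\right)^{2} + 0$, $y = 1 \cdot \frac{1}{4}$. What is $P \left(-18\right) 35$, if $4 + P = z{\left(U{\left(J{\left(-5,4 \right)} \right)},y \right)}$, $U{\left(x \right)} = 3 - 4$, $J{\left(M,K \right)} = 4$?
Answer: $0$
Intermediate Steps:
$U{\left(x \right)} = -1$ ($U{\left(x \right)} = 3 - 4 = -1$)
$y = \frac{1}{4}$ ($y = 1 \cdot \frac{1}{4} = \frac{1}{4} \approx 0.25$)
$z{\left(L,r \right)} = 4 L^{2}$ ($z{\left(L,r \right)} = \left(2 L\right)^{2} + 0 = 4 L^{2} + 0 = 4 L^{2}$)
$P = 0$ ($P = -4 + 4 \left(-1\right)^{2} = -4 + 4 \cdot 1 = -4 + 4 = 0$)
$P \left(-18\right) 35 = 0 \left(-18\right) 35 = 0 \cdot 35 = 0$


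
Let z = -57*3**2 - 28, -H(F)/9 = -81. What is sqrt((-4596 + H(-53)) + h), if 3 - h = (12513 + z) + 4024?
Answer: 2*I*sqrt(4965) ≈ 140.93*I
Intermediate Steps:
H(F) = 729 (H(F) = -9*(-81) = 729)
z = -541 (z = -57*9 - 28 = -513 - 28 = -541)
h = -15993 (h = 3 - ((12513 - 541) + 4024) = 3 - (11972 + 4024) = 3 - 1*15996 = 3 - 15996 = -15993)
sqrt((-4596 + H(-53)) + h) = sqrt((-4596 + 729) - 15993) = sqrt(-3867 - 15993) = sqrt(-19860) = 2*I*sqrt(4965)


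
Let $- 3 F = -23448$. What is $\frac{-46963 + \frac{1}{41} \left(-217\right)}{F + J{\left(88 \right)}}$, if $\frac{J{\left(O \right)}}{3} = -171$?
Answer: $- \frac{1925700}{299423} \approx -6.4314$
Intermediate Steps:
$F = 7816$ ($F = \left(- \frac{1}{3}\right) \left(-23448\right) = 7816$)
$J{\left(O \right)} = -513$ ($J{\left(O \right)} = 3 \left(-171\right) = -513$)
$\frac{-46963 + \frac{1}{41} \left(-217\right)}{F + J{\left(88 \right)}} = \frac{-46963 + \frac{1}{41} \left(-217\right)}{7816 - 513} = \frac{-46963 + \frac{1}{41} \left(-217\right)}{7303} = \left(-46963 - \frac{217}{41}\right) \frac{1}{7303} = \left(- \frac{1925700}{41}\right) \frac{1}{7303} = - \frac{1925700}{299423}$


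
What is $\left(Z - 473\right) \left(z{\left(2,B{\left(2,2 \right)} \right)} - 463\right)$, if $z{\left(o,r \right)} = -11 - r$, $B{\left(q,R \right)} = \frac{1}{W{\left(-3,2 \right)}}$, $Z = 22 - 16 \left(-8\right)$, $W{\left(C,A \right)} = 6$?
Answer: $\frac{918935}{6} \approx 1.5316 \cdot 10^{5}$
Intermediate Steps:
$Z = 150$ ($Z = 22 - -128 = 22 + 128 = 150$)
$B{\left(q,R \right)} = \frac{1}{6}$
$\left(Z - 473\right) \left(z{\left(2,B{\left(2,2 \right)} \right)} - 463\right) = \left(150 - 473\right) \left(\left(-11 - \frac{1}{6}\right) - 463\right) = - 323 \left(\left(-11 - \frac{1}{6}\right) - 463\right) = - 323 \left(- \frac{67}{6} - 463\right) = \left(-323\right) \left(- \frac{2845}{6}\right) = \frac{918935}{6}$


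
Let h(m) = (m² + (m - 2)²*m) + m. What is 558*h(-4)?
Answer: -73656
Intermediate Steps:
h(m) = m + m² + m*(-2 + m)² (h(m) = (m² + (-2 + m)²*m) + m = (m² + m*(-2 + m)²) + m = m + m² + m*(-2 + m)²)
558*h(-4) = 558*(-4*(1 - 4 + (-2 - 4)²)) = 558*(-4*(1 - 4 + (-6)²)) = 558*(-4*(1 - 4 + 36)) = 558*(-4*33) = 558*(-132) = -73656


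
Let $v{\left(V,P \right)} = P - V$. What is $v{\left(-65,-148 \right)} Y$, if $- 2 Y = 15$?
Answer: $\frac{1245}{2} \approx 622.5$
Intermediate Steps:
$Y = - \frac{15}{2}$ ($Y = \left(- \frac{1}{2}\right) 15 = - \frac{15}{2} \approx -7.5$)
$v{\left(-65,-148 \right)} Y = \left(-148 - -65\right) \left(- \frac{15}{2}\right) = \left(-148 + 65\right) \left(- \frac{15}{2}\right) = \left(-83\right) \left(- \frac{15}{2}\right) = \frac{1245}{2}$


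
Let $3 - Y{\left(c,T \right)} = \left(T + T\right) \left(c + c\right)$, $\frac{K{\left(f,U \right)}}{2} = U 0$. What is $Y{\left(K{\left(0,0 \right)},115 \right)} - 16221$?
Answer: $-16218$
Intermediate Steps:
$K{\left(f,U \right)} = 0$ ($K{\left(f,U \right)} = 2 U 0 = 2 \cdot 0 = 0$)
$Y{\left(c,T \right)} = 3 - 4 T c$ ($Y{\left(c,T \right)} = 3 - \left(T + T\right) \left(c + c\right) = 3 - 2 T 2 c = 3 - 4 T c$)
$Y{\left(K{\left(0,0 \right)},115 \right)} - 16221 = \left(3 - 460 \cdot 0\right) - 16221 = \left(3 + 0\right) - 16221 = 3 - 16221 = -16218$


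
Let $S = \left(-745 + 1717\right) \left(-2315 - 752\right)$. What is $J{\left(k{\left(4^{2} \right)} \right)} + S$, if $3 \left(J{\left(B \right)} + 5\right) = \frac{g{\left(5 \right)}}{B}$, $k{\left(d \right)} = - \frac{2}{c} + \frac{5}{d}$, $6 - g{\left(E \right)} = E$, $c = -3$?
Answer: $- \frac{140113047}{47} \approx -2.9811 \cdot 10^{6}$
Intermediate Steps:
$g{\left(E \right)} = 6 - E$
$k{\left(d \right)} = \frac{2}{3} + \frac{5}{d}$ ($k{\left(d \right)} = - \frac{2}{-3} + \frac{5}{d} = \left(-2\right) \left(- \frac{1}{3}\right) + \frac{5}{d} = \frac{2}{3} + \frac{5}{d}$)
$S = -2981124$ ($S = 972 \left(-3067\right) = -2981124$)
$J{\left(B \right)} = -5 + \frac{1}{3 B}$ ($J{\left(B \right)} = -5 + \frac{\left(6 - 5\right) \frac{1}{B}}{3} = -5 + \frac{1 \frac{1}{B}}{3} = -5 + \frac{1}{3 B}$)
$J{\left(k{\left(4^{2} \right)} \right)} + S = \left(-5 + \frac{1}{3 \left(\frac{2}{3} + \frac{5}{4^{2}}\right)}\right) - 2981124 = \left(-5 + \frac{1}{3 \left(\frac{2}{3} + \frac{5}{16}\right)}\right) - 2981124 = \left(-5 + \frac{1}{3 \cdot \frac{47}{48}}\right) - 2981124 = \left(-5 + \frac{1}{3} \cdot \frac{48}{47}\right) - 2981124 = \left(-5 + \frac{16}{47}\right) - 2981124 = - \frac{219}{47} - 2981124 = - \frac{140113047}{47}$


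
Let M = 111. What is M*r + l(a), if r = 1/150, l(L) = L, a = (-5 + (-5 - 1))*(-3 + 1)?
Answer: 1137/50 ≈ 22.740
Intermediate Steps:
a = 22 (a = (-5 - 6)*(-2) = -11*(-2) = 22)
r = 1/150 ≈ 0.0066667
M*r + l(a) = 111*(1/150) + 22 = 37/50 + 22 = 1137/50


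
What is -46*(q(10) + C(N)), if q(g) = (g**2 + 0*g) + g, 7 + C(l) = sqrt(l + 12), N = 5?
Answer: -4738 - 46*sqrt(17) ≈ -4927.7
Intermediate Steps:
C(l) = -7 + sqrt(12 + l) (C(l) = -7 + sqrt(l + 12) = -7 + sqrt(12 + l))
q(g) = g + g**2 (q(g) = (g**2 + 0) + g = g**2 + g = g + g**2)
-46*(q(10) + C(N)) = -46*(10*(1 + 10) + (-7 + sqrt(12 + 5))) = -46*(10*11 + (-7 + sqrt(17))) = -46*(110 + (-7 + sqrt(17))) = -46*(103 + sqrt(17)) = -4738 - 46*sqrt(17)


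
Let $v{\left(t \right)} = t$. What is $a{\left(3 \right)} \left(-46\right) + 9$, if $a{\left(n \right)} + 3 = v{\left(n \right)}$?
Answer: $9$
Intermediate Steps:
$a{\left(n \right)} = -3 + n$
$a{\left(3 \right)} \left(-46\right) + 9 = \left(-3 + 3\right) \left(-46\right) + 9 = 0 \left(-46\right) + 9 = 0 + 9 = 9$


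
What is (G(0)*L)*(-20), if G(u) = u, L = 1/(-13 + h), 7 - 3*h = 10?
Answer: 0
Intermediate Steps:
h = -1 (h = 7/3 - ⅓*10 = 7/3 - 10/3 = -1)
L = -1/14 (L = 1/(-13 - 1) = 1/(-14) = -1/14 ≈ -0.071429)
(G(0)*L)*(-20) = (0*(-1/14))*(-20) = 0*(-20) = 0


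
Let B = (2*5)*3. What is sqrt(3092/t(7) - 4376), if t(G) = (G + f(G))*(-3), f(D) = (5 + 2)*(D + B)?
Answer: I*sqrt(697280430)/399 ≈ 66.181*I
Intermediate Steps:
B = 30 (B = 10*3 = 30)
f(D) = 210 + 7*D (f(D) = (5 + 2)*(D + 30) = 7*(30 + D) = 210 + 7*D)
t(G) = -630 - 24*G (t(G) = (G + (210 + 7*G))*(-3) = (210 + 8*G)*(-3) = -630 - 24*G)
sqrt(3092/t(7) - 4376) = sqrt(3092/(-630 - 24*7) - 4376) = sqrt(3092/(-630 - 168) - 4376) = sqrt(3092/(-798) - 4376) = sqrt(3092*(-1/798) - 4376) = sqrt(-1546/399 - 4376) = sqrt(-1747570/399) = I*sqrt(697280430)/399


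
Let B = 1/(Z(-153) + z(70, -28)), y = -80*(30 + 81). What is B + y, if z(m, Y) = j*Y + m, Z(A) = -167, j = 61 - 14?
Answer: -12547441/1413 ≈ -8880.0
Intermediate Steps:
j = 47
z(m, Y) = m + 47*Y (z(m, Y) = 47*Y + m = m + 47*Y)
y = -8880 (y = -80*111 = -8880)
B = -1/1413 (B = 1/(-167 + (70 + 47*(-28))) = 1/(-167 + (70 - 1316)) = 1/(-167 - 1246) = 1/(-1413) = -1/1413 ≈ -0.00070771)
B + y = -1/1413 - 8880 = -12547441/1413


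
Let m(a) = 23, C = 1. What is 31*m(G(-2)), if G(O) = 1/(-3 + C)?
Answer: 713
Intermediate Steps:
G(O) = -1/2 (G(O) = 1/(-3 + 1) = 1/(-2) = -1/2)
31*m(G(-2)) = 31*23 = 713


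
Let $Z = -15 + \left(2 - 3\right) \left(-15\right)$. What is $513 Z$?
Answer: $0$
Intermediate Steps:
$Z = 0$ ($Z = -15 - -15 = -15 + 15 = 0$)
$513 Z = 513 \cdot 0 = 0$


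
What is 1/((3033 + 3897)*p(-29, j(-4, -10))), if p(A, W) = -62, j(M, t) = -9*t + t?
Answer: -1/429660 ≈ -2.3274e-6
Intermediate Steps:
j(M, t) = -8*t
1/((3033 + 3897)*p(-29, j(-4, -10))) = 1/((3033 + 3897)*(-62)) = -1/62/6930 = (1/6930)*(-1/62) = -1/429660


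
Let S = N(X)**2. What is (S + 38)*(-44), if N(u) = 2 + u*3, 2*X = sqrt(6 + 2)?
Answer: -2640 - 528*sqrt(2) ≈ -3386.7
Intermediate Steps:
X = sqrt(2) (X = sqrt(6 + 2)/2 = sqrt(8)/2 = (2*sqrt(2))/2 = sqrt(2) ≈ 1.4142)
N(u) = 2 + 3*u
S = (2 + 3*sqrt(2))**2 ≈ 38.971
(S + 38)*(-44) = ((22 + 12*sqrt(2)) + 38)*(-44) = (60 + 12*sqrt(2))*(-44) = -2640 - 528*sqrt(2)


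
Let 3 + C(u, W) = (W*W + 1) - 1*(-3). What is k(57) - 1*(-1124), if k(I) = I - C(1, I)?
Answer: -2069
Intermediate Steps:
C(u, W) = 1 + W² (C(u, W) = -3 + ((W*W + 1) - 1*(-3)) = -3 + ((W² + 1) + 3) = -3 + ((1 + W²) + 3) = -3 + (4 + W²) = 1 + W²)
k(I) = -1 + I - I² (k(I) = I - (1 + I²) = I + (-1 - I²) = -1 + I - I²)
k(57) - 1*(-1124) = (-1 + 57 - 1*57²) - 1*(-1124) = (-1 + 57 - 1*3249) + 1124 = (-1 + 57 - 3249) + 1124 = -3193 + 1124 = -2069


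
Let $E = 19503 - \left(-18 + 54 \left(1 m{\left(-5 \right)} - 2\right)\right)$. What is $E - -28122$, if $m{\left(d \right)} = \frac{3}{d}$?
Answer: $\frac{238917}{5} \approx 47783.0$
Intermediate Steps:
$E = \frac{98307}{5}$ ($E = 19503 - \left(-18 + 54 \left(1 \frac{3}{-5} - 2\right)\right) = 19503 - \left(-18 + 54 \left(1 \cdot 3 \left(- \frac{1}{5}\right) - 2\right)\right) = 19503 - \left(-18 + 54 \left(1 \left(- \frac{3}{5}\right) - 2\right)\right) = 19503 - \left(-18 + 54 \left(- \frac{3}{5} - 2\right)\right) = 19503 + \left(\left(-54\right) \left(- \frac{13}{5}\right) + 18\right) = 19503 + \left(\frac{702}{5} + 18\right) = 19503 + \frac{792}{5} = \frac{98307}{5} \approx 19661.0$)
$E - -28122 = \frac{98307}{5} - -28122 = \frac{98307}{5} + 28122 = \frac{238917}{5}$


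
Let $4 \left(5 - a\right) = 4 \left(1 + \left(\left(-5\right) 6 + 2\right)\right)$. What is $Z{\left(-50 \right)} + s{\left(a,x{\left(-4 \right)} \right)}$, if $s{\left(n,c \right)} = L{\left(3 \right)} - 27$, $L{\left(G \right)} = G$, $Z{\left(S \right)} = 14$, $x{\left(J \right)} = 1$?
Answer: $-10$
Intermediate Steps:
$a = 32$ ($a = 5 - \frac{4 \left(1 + \left(\left(-5\right) 6 + 2\right)\right)}{4} = 5 - \frac{4 \left(1 + \left(-30 + 2\right)\right)}{4} = 5 - \frac{4 \left(1 - 28\right)}{4} = 5 - \frac{4 \left(-27\right)}{4} = 5 - -27 = 5 + 27 = 32$)
$s{\left(n,c \right)} = -24$ ($s{\left(n,c \right)} = 3 - 27 = -24$)
$Z{\left(-50 \right)} + s{\left(a,x{\left(-4 \right)} \right)} = 14 - 24 = -10$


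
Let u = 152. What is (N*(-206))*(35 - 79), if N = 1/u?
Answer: 1133/19 ≈ 59.632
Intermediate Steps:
N = 1/152 ≈ 0.0065789
(N*(-206))*(35 - 79) = ((1/152)*(-206))*(35 - 79) = -103/76*(-44) = 1133/19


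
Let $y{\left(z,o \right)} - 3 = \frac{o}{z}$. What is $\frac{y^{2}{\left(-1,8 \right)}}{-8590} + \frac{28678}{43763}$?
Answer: $\frac{49049989}{75184834} \approx 0.65239$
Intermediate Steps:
$y{\left(z,o \right)} = 3 + \frac{o}{z}$
$\frac{y^{2}{\left(-1,8 \right)}}{-8590} + \frac{28678}{43763} = \frac{\left(3 + \frac{8}{-1}\right)^{2}}{-8590} + \frac{28678}{43763} = \left(3 + 8 \left(-1\right)\right)^{2} \left(- \frac{1}{8590}\right) + 28678 \cdot \frac{1}{43763} = \left(3 - 8\right)^{2} \left(- \frac{1}{8590}\right) + \frac{28678}{43763} = \left(-5\right)^{2} \left(- \frac{1}{8590}\right) + \frac{28678}{43763} = 25 \left(- \frac{1}{8590}\right) + \frac{28678}{43763} = - \frac{5}{1718} + \frac{28678}{43763} = \frac{49049989}{75184834}$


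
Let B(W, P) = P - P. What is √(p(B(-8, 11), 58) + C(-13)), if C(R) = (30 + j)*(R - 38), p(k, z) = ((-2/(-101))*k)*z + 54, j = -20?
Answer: 2*I*√114 ≈ 21.354*I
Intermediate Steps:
B(W, P) = 0
p(k, z) = 54 + 2*k*z/101 (p(k, z) = ((-2*(-1/101))*k)*z + 54 = (2*k/101)*z + 54 = 2*k*z/101 + 54 = 54 + 2*k*z/101)
C(R) = -380 + 10*R (C(R) = (30 - 20)*(R - 38) = 10*(-38 + R) = -380 + 10*R)
√(p(B(-8, 11), 58) + C(-13)) = √((54 + (2/101)*0*58) + (-380 + 10*(-13))) = √((54 + 0) + (-380 - 130)) = √(54 - 510) = √(-456) = 2*I*√114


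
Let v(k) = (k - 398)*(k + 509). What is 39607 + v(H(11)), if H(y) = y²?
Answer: -134903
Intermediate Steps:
v(k) = (-398 + k)*(509 + k)
39607 + v(H(11)) = 39607 + (-202582 + (11²)² + 111*11²) = 39607 + (-202582 + 121² + 111*121) = 39607 + (-202582 + 14641 + 13431) = 39607 - 174510 = -134903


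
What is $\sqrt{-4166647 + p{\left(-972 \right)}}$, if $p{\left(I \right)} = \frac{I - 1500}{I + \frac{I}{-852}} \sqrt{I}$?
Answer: $\frac{\sqrt{-27157409316423 + 298721424 i \sqrt{3}}}{2553} \approx 0.019445 + 2041.2 i$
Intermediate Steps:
$p{\left(I \right)} = \frac{852 \left(-1500 + I\right)}{851 \sqrt{I}}$ ($p{\left(I \right)} = \frac{-1500 + I}{I + I \left(- \frac{1}{852}\right)} \sqrt{I} = \frac{-1500 + I}{I - \frac{I}{852}} \sqrt{I} = \frac{-1500 + I}{\frac{851}{852} I} \sqrt{I} = \left(-1500 + I\right) \frac{852}{851 I} \sqrt{I} = \frac{852 \left(-1500 + I\right)}{851 I} \sqrt{I} = \frac{852 \left(-1500 + I\right)}{851 \sqrt{I}}$)
$\sqrt{-4166647 + p{\left(-972 \right)}} = \sqrt{-4166647 + \frac{852 \left(-1500 - 972\right)}{851 \cdot 18 i \sqrt{3}}} = \sqrt{-4166647 + \frac{852}{851} \left(- \frac{i \sqrt{3}}{54}\right) \left(-2472\right)} = \sqrt{-4166647 + \frac{117008 i \sqrt{3}}{2553}}$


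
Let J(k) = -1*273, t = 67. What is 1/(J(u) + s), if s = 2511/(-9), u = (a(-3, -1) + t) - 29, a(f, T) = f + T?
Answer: -1/552 ≈ -0.0018116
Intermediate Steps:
a(f, T) = T + f
u = 34 (u = ((-1 - 3) + 67) - 29 = (-4 + 67) - 29 = 63 - 29 = 34)
s = -279 (s = 2511*(-⅑) = -279)
J(k) = -273
1/(J(u) + s) = 1/(-273 - 279) = 1/(-552) = -1/552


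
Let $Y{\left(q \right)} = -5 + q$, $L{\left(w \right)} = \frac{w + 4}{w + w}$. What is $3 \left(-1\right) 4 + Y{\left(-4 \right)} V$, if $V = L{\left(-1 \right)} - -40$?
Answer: $- \frac{717}{2} \approx -358.5$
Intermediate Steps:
$L{\left(w \right)} = \frac{4 + w}{2 w}$
$V = \frac{77}{2}$ ($V = \frac{4 - 1}{2 \left(-1\right)} - -40 = \frac{1}{2} \left(-1\right) 3 + 40 = - \frac{3}{2} + 40 = \frac{77}{2} \approx 38.5$)
$3 \left(-1\right) 4 + Y{\left(-4 \right)} V = 3 \left(-1\right) 4 + \left(-5 - 4\right) \frac{77}{2} = \left(-3\right) 4 - \frac{693}{2} = -12 - \frac{693}{2} = - \frac{717}{2}$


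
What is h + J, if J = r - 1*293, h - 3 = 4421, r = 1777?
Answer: 5908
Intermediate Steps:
h = 4424 (h = 3 + 4421 = 4424)
J = 1484 (J = 1777 - 1*293 = 1777 - 293 = 1484)
h + J = 4424 + 1484 = 5908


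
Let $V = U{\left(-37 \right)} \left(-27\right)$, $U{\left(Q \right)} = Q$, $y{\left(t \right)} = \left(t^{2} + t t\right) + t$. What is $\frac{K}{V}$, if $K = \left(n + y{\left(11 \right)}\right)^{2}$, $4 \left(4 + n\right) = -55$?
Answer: $\frac{885481}{15984} \approx 55.398$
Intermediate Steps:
$y{\left(t \right)} = t + 2 t^{2}$ ($y{\left(t \right)} = \left(t^{2} + t^{2}\right) + t = 2 t^{2} + t = t + 2 t^{2}$)
$n = - \frac{71}{4}$ ($n = -4 + \frac{1}{4} \left(-55\right) = -4 - \frac{55}{4} = - \frac{71}{4} \approx -17.75$)
$K = \frac{885481}{16}$ ($K = \left(- \frac{71}{4} + 11 \left(1 + 2 \cdot 11\right)\right)^{2} = \left(- \frac{71}{4} + 11 \left(1 + 22\right)\right)^{2} = \left(- \frac{71}{4} + 11 \cdot 23\right)^{2} = \left(- \frac{71}{4} + 253\right)^{2} = \left(\frac{941}{4}\right)^{2} = \frac{885481}{16} \approx 55343.0$)
$V = 999$ ($V = \left(-37\right) \left(-27\right) = 999$)
$\frac{K}{V} = \frac{885481}{16 \cdot 999} = \frac{885481}{16} \cdot \frac{1}{999} = \frac{885481}{15984}$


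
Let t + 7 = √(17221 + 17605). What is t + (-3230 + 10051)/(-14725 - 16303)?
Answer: -224017/31028 + √34826 ≈ 179.40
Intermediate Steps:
t = -7 + √34826 (t = -7 + √(17221 + 17605) = -7 + √34826 ≈ 179.62)
t + (-3230 + 10051)/(-14725 - 16303) = (-7 + √34826) + (-3230 + 10051)/(-14725 - 16303) = (-7 + √34826) + 6821/(-31028) = (-7 + √34826) + 6821*(-1/31028) = (-7 + √34826) - 6821/31028 = -224017/31028 + √34826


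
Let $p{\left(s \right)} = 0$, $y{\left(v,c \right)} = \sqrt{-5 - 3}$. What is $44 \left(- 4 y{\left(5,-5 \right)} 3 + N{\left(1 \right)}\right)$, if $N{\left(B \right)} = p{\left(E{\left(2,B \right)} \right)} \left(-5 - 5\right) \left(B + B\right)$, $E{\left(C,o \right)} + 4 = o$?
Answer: $- 1056 i \sqrt{2} \approx - 1493.4 i$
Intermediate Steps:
$E{\left(C,o \right)} = -4 + o$
$y{\left(v,c \right)} = 2 i \sqrt{2}$ ($y{\left(v,c \right)} = \sqrt{-8} = 2 i \sqrt{2}$)
$N{\left(B \right)} = 0$ ($N{\left(B \right)} = 0 \left(-5 - 5\right) \left(B + B\right) = 0 \left(- 10 \cdot 2 B\right) = 0 \left(- 20 B\right) = 0$)
$44 \left(- 4 y{\left(5,-5 \right)} 3 + N{\left(1 \right)}\right) = 44 \left(- 4 \cdot 2 i \sqrt{2} \cdot 3 + 0\right) = 44 \left(- 8 i \sqrt{2} \cdot 3 + 0\right) = 44 \left(- 24 i \sqrt{2} + 0\right) = 44 \left(- 24 i \sqrt{2}\right) = - 1056 i \sqrt{2}$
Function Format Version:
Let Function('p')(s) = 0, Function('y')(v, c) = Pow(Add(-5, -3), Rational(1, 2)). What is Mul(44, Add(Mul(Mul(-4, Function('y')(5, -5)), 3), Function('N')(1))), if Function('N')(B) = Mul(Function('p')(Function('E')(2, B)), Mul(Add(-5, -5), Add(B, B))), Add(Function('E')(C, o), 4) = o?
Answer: Mul(-1056, I, Pow(2, Rational(1, 2))) ≈ Mul(-1493.4, I)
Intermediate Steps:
Function('E')(C, o) = Add(-4, o)
Function('y')(v, c) = Mul(2, I, Pow(2, Rational(1, 2))) (Function('y')(v, c) = Pow(-8, Rational(1, 2)) = Mul(2, I, Pow(2, Rational(1, 2))))
Function('N')(B) = 0 (Function('N')(B) = Mul(0, Mul(Add(-5, -5), Add(B, B))) = Mul(0, Mul(-10, Mul(2, B))) = Mul(0, Mul(-20, B)) = 0)
Mul(44, Add(Mul(Mul(-4, Function('y')(5, -5)), 3), Function('N')(1))) = Mul(44, Add(Mul(Mul(-4, Mul(2, I, Pow(2, Rational(1, 2)))), 3), 0)) = Mul(44, Add(Mul(Mul(-8, I, Pow(2, Rational(1, 2))), 3), 0)) = Mul(44, Add(Mul(-24, I, Pow(2, Rational(1, 2))), 0)) = Mul(44, Mul(-24, I, Pow(2, Rational(1, 2)))) = Mul(-1056, I, Pow(2, Rational(1, 2)))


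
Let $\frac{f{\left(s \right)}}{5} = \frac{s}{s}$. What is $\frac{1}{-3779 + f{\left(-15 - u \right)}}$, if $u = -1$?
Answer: $- \frac{1}{3774} \approx -0.00026497$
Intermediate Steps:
$f{\left(s \right)} = 5$ ($f{\left(s \right)} = 5 \frac{s}{s} = 5 \cdot 1 = 5$)
$\frac{1}{-3779 + f{\left(-15 - u \right)}} = \frac{1}{-3779 + 5} = \frac{1}{-3774} = - \frac{1}{3774}$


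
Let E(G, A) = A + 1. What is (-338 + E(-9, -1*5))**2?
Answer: 116964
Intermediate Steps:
E(G, A) = 1 + A
(-338 + E(-9, -1*5))**2 = (-338 + (1 - 1*5))**2 = (-338 + (1 - 5))**2 = (-338 - 4)**2 = (-342)**2 = 116964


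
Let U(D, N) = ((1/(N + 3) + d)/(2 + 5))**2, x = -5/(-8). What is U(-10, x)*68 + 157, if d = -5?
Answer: 7746105/41209 ≈ 187.97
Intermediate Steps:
x = 5/8 (x = -5*(-1/8) = 5/8 ≈ 0.62500)
U(D, N) = (-5/7 + 1/(7*(3 + N)))**2 (U(D, N) = ((1/(N + 3) - 5)/(2 + 5))**2 = ((1/(3 + N) - 5)/7)**2 = ((-5 + 1/(3 + N))*(1/7))**2 = (-5/7 + 1/(7*(3 + N)))**2)
U(-10, x)*68 + 157 = ((14 + 5*(5/8))**2/(49*(3 + 5/8)**2))*68 + 157 = ((14 + 25/8)**2/(49*(29/8)**2))*68 + 157 = ((1/49)*(64/841)*(137/8)**2)*68 + 157 = ((1/49)*(64/841)*(18769/64))*68 + 157 = (18769/41209)*68 + 157 = 1276292/41209 + 157 = 7746105/41209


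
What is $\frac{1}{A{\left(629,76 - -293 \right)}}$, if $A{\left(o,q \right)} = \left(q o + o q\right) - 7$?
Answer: $\frac{1}{464195} \approx 2.1543 \cdot 10^{-6}$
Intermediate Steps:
$A{\left(o,q \right)} = -7 + 2 o q$ ($A{\left(o,q \right)} = \left(o q + o q\right) - 7 = 2 o q - 7 = -7 + 2 o q$)
$\frac{1}{A{\left(629,76 - -293 \right)}} = \frac{1}{-7 + 2 \cdot 629 \left(76 - -293\right)} = \frac{1}{-7 + 2 \cdot 629 \left(76 + 293\right)} = \frac{1}{-7 + 2 \cdot 629 \cdot 369} = \frac{1}{-7 + 464202} = \frac{1}{464195}$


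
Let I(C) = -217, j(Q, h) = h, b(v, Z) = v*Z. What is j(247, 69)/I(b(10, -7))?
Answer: -69/217 ≈ -0.31797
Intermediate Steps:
b(v, Z) = Z*v
j(247, 69)/I(b(10, -7)) = 69/(-217) = 69*(-1/217) = -69/217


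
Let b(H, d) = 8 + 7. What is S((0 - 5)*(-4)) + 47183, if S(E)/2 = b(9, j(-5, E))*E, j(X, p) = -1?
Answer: 47783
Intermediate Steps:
b(H, d) = 15
S(E) = 30*E (S(E) = 2*(15*E) = 30*E)
S((0 - 5)*(-4)) + 47183 = 30*((0 - 5)*(-4)) + 47183 = 30*(-5*(-4)) + 47183 = 30*20 + 47183 = 600 + 47183 = 47783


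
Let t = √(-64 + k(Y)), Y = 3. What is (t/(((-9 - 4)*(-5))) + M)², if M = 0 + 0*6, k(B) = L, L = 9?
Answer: -11/845 ≈ -0.013018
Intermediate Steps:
k(B) = 9
M = 0 (M = 0 + 0 = 0)
t = I*√55 (t = √(-64 + 9) = √(-55) = I*√55 ≈ 7.4162*I)
(t/(((-9 - 4)*(-5))) + M)² = ((I*√55)/(((-9 - 4)*(-5))) + 0)² = ((I*√55)/((-13*(-5))) + 0)² = ((I*√55)/65 + 0)² = ((I*√55)*(1/65) + 0)² = (I*√55/65 + 0)² = (I*√55/65)² = -11/845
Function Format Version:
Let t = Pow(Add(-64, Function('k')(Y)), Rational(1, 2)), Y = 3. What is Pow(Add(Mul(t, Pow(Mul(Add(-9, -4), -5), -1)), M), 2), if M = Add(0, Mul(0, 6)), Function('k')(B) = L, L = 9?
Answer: Rational(-11, 845) ≈ -0.013018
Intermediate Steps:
Function('k')(B) = 9
M = 0 (M = Add(0, 0) = 0)
t = Mul(I, Pow(55, Rational(1, 2))) (t = Pow(Add(-64, 9), Rational(1, 2)) = Pow(-55, Rational(1, 2)) = Mul(I, Pow(55, Rational(1, 2))) ≈ Mul(7.4162, I))
Pow(Add(Mul(t, Pow(Mul(Add(-9, -4), -5), -1)), M), 2) = Pow(Add(Mul(Mul(I, Pow(55, Rational(1, 2))), Pow(Mul(Add(-9, -4), -5), -1)), 0), 2) = Pow(Add(Mul(Mul(I, Pow(55, Rational(1, 2))), Pow(Mul(-13, -5), -1)), 0), 2) = Pow(Add(Mul(Mul(I, Pow(55, Rational(1, 2))), Pow(65, -1)), 0), 2) = Pow(Add(Mul(Mul(I, Pow(55, Rational(1, 2))), Rational(1, 65)), 0), 2) = Pow(Add(Mul(Rational(1, 65), I, Pow(55, Rational(1, 2))), 0), 2) = Pow(Mul(Rational(1, 65), I, Pow(55, Rational(1, 2))), 2) = Rational(-11, 845)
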